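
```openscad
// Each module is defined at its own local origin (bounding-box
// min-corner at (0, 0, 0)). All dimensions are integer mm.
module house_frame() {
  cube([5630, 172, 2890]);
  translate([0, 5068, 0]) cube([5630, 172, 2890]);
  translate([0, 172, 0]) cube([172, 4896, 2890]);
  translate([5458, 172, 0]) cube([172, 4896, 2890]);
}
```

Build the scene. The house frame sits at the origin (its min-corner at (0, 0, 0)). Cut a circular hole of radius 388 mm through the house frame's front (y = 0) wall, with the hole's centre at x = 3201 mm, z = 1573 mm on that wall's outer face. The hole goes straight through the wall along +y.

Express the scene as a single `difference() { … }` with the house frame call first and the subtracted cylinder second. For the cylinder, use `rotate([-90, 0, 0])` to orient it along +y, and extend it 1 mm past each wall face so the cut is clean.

difference() {
  house_frame();
  translate([3201, -1, 1573]) rotate([-90, 0, 0]) cylinder(h = 174, r = 388);
}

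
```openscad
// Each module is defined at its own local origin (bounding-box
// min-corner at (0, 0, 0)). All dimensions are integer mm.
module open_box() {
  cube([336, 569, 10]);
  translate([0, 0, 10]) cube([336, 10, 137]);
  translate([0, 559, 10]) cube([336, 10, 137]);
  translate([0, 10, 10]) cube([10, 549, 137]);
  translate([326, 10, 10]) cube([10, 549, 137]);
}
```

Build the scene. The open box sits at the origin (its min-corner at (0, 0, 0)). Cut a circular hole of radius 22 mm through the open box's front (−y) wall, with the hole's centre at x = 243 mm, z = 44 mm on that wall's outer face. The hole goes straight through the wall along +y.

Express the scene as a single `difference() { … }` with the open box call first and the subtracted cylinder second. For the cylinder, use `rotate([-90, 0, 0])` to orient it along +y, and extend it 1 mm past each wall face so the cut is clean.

difference() {
  open_box();
  translate([243, -1, 44]) rotate([-90, 0, 0]) cylinder(h = 12, r = 22);
}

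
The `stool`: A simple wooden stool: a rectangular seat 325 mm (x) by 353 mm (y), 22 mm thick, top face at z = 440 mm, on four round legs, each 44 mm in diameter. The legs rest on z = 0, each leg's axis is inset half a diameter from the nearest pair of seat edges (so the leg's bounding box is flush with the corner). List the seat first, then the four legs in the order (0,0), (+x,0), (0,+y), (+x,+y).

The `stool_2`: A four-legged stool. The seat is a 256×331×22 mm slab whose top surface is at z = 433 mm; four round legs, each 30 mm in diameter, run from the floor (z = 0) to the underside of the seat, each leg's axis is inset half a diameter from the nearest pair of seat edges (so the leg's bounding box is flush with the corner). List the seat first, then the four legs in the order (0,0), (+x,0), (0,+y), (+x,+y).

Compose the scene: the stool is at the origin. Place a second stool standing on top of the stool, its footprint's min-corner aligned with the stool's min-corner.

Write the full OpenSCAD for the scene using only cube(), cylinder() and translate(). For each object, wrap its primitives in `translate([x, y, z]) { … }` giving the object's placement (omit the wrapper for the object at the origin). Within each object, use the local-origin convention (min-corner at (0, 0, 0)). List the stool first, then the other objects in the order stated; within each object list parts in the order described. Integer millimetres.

translate([0, 0, 418]) cube([325, 353, 22]);
translate([22, 22, 0]) cylinder(h = 418, r = 22);
translate([303, 22, 0]) cylinder(h = 418, r = 22);
translate([22, 331, 0]) cylinder(h = 418, r = 22);
translate([303, 331, 0]) cylinder(h = 418, r = 22);
translate([0, 0, 440]) {
  translate([0, 0, 411]) cube([256, 331, 22]);
  translate([15, 15, 0]) cylinder(h = 411, r = 15);
  translate([241, 15, 0]) cylinder(h = 411, r = 15);
  translate([15, 316, 0]) cylinder(h = 411, r = 15);
  translate([241, 316, 0]) cylinder(h = 411, r = 15);
}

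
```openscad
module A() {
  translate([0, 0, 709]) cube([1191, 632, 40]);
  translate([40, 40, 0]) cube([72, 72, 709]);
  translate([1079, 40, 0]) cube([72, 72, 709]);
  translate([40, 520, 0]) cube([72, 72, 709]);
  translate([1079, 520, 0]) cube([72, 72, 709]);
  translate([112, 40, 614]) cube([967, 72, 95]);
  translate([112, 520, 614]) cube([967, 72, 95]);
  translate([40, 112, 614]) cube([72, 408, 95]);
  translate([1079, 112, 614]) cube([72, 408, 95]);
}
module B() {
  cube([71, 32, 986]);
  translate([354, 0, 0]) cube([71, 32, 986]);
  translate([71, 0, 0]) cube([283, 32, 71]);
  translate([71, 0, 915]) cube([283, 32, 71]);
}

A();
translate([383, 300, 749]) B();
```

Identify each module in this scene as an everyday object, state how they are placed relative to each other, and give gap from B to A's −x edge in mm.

The picture frame's min-x is at 383; the table's min-x is 0; gap = 383 mm.

A is a table. B is a picture frame. The picture frame is on top of the table, centred. The gap from the picture frame to the table's −x edge is 383 mm.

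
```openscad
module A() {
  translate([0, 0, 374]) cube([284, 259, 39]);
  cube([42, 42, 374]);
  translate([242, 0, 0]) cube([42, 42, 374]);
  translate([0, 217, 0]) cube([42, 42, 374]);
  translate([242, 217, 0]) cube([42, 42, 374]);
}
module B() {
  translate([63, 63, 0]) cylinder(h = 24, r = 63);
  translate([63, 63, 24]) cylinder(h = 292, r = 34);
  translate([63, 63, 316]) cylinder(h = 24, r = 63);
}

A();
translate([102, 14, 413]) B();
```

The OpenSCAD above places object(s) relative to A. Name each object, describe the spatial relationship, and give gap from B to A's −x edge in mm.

A is a stool. B is a spool. The spool is on top of the stool. The gap from the spool to the stool's −x edge is 102 mm.

The spool's min-x is at 102; the stool's min-x is 0; gap = 102 mm.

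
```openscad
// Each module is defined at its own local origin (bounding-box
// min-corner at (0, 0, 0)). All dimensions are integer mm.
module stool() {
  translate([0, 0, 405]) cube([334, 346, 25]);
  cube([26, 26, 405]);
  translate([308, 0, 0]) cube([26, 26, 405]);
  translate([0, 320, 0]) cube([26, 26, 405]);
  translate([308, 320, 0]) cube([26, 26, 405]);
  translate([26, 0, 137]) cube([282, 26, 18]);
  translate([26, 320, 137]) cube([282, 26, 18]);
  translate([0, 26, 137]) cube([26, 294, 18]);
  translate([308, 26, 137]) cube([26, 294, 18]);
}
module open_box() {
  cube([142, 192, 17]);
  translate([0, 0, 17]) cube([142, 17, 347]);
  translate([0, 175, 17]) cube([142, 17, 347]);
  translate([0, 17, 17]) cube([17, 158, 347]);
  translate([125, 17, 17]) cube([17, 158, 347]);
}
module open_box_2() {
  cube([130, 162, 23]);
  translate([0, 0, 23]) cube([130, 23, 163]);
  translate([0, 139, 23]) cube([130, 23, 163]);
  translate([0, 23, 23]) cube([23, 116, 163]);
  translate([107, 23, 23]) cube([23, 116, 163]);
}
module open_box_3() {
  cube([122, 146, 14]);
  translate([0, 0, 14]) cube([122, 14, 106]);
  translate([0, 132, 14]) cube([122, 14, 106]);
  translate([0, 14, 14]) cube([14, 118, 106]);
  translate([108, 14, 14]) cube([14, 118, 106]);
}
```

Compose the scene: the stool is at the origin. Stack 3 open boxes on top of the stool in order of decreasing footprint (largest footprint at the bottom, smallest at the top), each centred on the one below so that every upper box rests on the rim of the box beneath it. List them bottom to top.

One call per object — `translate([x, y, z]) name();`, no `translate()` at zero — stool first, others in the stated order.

stool();
translate([96, 77, 430]) open_box();
translate([102, 92, 794]) open_box_2();
translate([106, 100, 980]) open_box_3();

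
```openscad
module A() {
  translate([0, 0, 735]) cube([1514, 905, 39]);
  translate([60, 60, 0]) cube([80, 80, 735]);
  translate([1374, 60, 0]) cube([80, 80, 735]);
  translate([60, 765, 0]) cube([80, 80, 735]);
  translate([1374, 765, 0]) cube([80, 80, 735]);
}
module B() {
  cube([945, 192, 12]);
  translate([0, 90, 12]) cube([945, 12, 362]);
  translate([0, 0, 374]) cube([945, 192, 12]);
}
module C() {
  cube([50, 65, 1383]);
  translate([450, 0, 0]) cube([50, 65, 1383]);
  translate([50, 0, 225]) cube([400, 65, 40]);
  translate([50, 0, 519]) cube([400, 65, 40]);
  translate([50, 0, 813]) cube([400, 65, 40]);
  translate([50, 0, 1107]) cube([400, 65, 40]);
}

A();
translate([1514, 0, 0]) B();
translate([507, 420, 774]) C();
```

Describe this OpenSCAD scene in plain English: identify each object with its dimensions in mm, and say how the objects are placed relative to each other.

A is a rectangular dining table. The top is 1514×905×39 mm with its upper surface at z = 774 mm. It stands on four 80×80 mm square legs, each inset 60 mm from the nearest pair of top edges, running from the floor to the underside of the top.

B is an I-beam lying along x, 945 mm long. Overall section height 386 mm. Two flanges 192 mm wide (y) and 12 mm thick, one on the floor and one at the top; a web 12 mm thick runs between them, centred on the flange width.

C is a straight ladder. Two 50×65 mm vertical rails, 1383 mm tall, stand 500 mm apart (outside-to-outside) with their front faces coplanar on the −y side. 4 rungs, each 65 mm deep and 40 mm tall, span between the inner faces of the rails, front faces flush with the rails. The lowest rung's underside is at z = 225 mm and rungs are spaced 294 mm apart (underside to underside).

The I-beam is against the table's +x side, with their −y faces flush. The ladder is on top of the table, centred.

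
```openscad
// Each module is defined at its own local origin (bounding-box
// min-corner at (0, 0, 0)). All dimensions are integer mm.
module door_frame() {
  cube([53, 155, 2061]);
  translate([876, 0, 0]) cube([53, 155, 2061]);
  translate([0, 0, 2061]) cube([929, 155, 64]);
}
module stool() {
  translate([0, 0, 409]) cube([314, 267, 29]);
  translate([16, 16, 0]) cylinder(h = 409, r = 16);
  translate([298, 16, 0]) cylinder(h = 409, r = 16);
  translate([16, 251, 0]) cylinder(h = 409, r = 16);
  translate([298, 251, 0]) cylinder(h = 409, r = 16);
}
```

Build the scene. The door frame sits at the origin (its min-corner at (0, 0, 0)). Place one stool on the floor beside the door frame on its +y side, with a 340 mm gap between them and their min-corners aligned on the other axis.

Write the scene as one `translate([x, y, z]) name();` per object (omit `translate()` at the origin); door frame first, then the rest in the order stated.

door_frame();
translate([0, 495, 0]) stool();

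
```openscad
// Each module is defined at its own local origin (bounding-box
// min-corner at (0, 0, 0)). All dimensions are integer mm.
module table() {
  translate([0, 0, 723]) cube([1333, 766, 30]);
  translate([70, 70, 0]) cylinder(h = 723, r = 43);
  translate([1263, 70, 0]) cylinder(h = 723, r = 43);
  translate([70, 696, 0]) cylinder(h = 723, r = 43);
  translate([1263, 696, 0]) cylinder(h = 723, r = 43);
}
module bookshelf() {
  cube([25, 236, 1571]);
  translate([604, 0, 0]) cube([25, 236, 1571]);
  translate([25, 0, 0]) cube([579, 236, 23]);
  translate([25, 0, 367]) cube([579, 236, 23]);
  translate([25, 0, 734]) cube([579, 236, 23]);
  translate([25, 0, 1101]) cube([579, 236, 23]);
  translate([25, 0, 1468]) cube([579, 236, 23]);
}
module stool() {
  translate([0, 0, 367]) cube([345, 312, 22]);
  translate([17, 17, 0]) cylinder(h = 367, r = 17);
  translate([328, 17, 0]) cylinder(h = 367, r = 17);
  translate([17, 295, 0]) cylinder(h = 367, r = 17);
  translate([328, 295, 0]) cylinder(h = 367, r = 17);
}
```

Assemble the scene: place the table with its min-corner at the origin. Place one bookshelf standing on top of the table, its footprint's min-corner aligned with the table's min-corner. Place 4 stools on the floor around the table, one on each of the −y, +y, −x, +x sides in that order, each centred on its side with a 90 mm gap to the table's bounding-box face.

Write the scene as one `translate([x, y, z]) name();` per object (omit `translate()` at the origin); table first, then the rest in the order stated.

table();
translate([0, 0, 753]) bookshelf();
translate([494, -402, 0]) stool();
translate([494, 856, 0]) stool();
translate([-435, 227, 0]) stool();
translate([1423, 227, 0]) stool();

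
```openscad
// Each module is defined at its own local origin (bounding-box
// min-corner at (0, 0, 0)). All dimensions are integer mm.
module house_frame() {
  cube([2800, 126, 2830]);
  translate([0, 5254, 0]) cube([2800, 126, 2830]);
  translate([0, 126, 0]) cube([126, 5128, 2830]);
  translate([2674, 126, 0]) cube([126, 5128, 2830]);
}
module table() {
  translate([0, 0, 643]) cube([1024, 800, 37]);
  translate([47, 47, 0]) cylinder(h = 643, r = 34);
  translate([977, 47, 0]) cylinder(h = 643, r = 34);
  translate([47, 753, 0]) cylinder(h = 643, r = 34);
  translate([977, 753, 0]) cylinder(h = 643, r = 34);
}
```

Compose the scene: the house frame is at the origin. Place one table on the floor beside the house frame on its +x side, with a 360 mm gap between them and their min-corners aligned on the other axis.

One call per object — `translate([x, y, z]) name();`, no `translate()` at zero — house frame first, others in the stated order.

house_frame();
translate([3160, 0, 0]) table();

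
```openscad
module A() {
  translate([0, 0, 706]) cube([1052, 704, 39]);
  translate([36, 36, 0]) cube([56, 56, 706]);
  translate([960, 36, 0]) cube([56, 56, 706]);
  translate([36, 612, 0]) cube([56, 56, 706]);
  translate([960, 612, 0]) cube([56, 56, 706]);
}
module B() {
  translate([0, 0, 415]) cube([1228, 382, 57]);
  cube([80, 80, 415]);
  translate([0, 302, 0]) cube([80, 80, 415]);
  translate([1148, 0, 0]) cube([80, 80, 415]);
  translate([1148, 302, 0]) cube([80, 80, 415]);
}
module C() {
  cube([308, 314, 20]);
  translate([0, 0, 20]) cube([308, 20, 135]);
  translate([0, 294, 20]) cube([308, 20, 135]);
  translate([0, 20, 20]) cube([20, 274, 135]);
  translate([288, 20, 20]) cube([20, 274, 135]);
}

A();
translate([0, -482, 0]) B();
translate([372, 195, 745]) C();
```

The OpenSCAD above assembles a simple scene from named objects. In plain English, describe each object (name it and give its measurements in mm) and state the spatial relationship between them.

A is a table with a 1052×704 mm rectangular top, 39 mm thick, top surface at z = 745 mm, supported by four 56×56 mm square legs, each inset 36 mm from the nearest pair of top edges, running from the floor.

B is a long wooden bench with a 1228 mm (x) × 382 mm (y) seat, 57 mm thick, its top surface 472 mm above the floor. Four 80 mm square legs at the seat corners, flush with the edges, run from z = 0 to the seat underside.

C is an open storage box with external size 308×314×155 mm and wall thickness 20 mm (the base is also 20 mm thick). The base covers the whole footprint; the four walls stand on the base, with the y-facing walls full-width and the x-facing walls fitting between their inner faces.

The bench is on the floor beside the table on its −y side. The open box is on top of the table, centred.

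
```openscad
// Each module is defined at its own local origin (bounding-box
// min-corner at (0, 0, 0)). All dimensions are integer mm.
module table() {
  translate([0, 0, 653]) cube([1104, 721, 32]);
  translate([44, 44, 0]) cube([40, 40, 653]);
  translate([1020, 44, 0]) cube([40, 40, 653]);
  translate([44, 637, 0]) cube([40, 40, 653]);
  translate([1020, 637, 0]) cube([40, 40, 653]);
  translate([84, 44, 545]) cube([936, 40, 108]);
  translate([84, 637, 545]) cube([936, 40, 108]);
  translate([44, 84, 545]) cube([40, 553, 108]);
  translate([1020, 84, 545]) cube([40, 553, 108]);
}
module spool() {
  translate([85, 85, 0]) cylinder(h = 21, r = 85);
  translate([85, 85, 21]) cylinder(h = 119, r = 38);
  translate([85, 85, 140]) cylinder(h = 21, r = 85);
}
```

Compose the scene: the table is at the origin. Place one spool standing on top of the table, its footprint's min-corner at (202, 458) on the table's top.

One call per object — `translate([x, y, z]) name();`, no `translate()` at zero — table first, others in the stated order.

table();
translate([202, 458, 685]) spool();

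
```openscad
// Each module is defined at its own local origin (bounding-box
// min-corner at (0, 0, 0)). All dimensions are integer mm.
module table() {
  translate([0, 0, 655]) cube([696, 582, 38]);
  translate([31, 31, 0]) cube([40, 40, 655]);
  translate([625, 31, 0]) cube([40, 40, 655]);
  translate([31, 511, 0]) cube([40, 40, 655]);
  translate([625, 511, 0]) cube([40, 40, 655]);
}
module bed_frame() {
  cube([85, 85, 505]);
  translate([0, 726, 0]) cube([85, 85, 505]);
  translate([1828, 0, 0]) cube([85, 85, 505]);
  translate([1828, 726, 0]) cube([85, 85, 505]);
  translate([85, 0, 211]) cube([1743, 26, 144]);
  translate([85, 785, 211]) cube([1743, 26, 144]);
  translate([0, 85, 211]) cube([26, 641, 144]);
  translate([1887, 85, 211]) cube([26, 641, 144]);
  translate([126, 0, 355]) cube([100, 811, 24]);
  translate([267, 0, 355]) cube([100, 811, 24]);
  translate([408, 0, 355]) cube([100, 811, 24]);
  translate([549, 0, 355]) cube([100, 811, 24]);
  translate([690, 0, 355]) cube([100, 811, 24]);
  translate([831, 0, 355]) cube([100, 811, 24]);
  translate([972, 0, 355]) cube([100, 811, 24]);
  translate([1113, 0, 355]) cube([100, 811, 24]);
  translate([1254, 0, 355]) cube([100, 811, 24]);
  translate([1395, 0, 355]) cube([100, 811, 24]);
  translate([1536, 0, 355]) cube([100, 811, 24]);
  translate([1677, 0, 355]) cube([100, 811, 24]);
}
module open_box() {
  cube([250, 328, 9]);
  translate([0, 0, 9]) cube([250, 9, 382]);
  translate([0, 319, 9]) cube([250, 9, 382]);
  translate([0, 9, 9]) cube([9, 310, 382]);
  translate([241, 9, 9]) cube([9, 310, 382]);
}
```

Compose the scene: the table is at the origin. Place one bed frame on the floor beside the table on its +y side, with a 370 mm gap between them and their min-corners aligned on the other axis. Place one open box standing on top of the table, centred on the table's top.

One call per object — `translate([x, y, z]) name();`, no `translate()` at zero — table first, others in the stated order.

table();
translate([0, 952, 0]) bed_frame();
translate([223, 127, 693]) open_box();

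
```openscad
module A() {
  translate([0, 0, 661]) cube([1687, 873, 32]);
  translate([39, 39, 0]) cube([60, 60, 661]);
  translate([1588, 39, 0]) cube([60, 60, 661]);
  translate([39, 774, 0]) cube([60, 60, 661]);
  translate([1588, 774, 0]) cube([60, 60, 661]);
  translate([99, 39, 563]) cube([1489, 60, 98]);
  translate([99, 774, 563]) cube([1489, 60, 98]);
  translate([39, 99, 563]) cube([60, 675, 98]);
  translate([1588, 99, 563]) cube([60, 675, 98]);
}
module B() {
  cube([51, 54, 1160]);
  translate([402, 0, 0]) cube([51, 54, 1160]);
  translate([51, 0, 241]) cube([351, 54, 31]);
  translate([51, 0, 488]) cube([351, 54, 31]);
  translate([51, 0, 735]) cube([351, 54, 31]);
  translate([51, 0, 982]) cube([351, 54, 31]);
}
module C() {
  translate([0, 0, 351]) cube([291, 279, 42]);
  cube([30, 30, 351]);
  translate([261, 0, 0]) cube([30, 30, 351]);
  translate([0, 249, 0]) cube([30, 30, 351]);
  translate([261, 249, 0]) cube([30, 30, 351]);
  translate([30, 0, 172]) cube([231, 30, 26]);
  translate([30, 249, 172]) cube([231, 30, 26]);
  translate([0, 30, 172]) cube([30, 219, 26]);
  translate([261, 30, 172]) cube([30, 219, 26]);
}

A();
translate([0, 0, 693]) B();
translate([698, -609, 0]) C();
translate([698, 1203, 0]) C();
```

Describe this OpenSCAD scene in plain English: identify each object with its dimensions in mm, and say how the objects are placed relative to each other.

A is a rectangular dining table. The top is 1687×873×32 mm with its upper surface at z = 693 mm. It stands on four 60×60 mm square legs, each inset 39 mm from the nearest pair of top edges, running from the floor to the underside of the top. Four apron rails, 60 mm thick and 98 mm tall, run between adjacent legs with their top edges flush with the underside of the top and their outer faces flush with the legs' outer faces.

B is a wooden ladder with two side rails of 51×54 mm section and 1160 mm height, set 453 mm apart overall. Between them run 4 rectangular rungs (54 mm deep, 31 mm thick), front faces flush with the rails' −y face. The bottom of the first rung is 241 mm above the floor and each subsequent rung is 247 mm higher than the one below.

C is a four-legged stool. The seat is 291×279 mm, 42 mm thick, top at z = 393 mm. It stands on four square legs, each 30×30 mm in cross-section, from z = 0 to the seat underside, each flush with a corner of the seat. Four stretchers, 30 mm wide and 26 mm tall, connect adjacent legs with their undersides at z = 172 mm, each running between the inner faces of the legs it joins and aligned with the legs' outer faces on the other axis.

The ladder is on top of the table. Two stools sit around the table at the −y, +y sides.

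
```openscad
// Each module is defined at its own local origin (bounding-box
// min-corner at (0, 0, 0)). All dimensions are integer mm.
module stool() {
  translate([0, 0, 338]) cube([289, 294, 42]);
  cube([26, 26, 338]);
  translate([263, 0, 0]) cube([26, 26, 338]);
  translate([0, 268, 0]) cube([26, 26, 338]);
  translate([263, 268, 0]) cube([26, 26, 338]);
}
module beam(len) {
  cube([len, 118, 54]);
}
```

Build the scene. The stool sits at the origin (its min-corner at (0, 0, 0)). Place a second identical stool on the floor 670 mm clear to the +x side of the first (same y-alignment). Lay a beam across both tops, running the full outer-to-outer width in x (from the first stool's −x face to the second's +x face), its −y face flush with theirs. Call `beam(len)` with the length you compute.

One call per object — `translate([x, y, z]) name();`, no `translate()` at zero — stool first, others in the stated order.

stool();
translate([959, 0, 0]) stool();
translate([0, 0, 380]) beam(1248);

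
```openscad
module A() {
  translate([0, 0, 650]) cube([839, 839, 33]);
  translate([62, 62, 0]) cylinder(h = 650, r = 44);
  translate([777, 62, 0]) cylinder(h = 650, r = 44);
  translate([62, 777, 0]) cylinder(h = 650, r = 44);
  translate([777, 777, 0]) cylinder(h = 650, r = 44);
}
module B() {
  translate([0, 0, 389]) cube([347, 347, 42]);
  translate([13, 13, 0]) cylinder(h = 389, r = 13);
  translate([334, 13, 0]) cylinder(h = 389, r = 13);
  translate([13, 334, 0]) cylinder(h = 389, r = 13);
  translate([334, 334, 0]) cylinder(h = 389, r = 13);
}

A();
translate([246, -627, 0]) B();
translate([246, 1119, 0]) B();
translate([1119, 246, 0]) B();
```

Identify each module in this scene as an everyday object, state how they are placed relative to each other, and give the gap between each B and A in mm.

Each stool's nearest face is 280 mm from the table's bounding box.

A is a table. B is a stool. Three stools sit around the table at the −y, +y, +x sides. The gap between each stool and the table is 280 mm.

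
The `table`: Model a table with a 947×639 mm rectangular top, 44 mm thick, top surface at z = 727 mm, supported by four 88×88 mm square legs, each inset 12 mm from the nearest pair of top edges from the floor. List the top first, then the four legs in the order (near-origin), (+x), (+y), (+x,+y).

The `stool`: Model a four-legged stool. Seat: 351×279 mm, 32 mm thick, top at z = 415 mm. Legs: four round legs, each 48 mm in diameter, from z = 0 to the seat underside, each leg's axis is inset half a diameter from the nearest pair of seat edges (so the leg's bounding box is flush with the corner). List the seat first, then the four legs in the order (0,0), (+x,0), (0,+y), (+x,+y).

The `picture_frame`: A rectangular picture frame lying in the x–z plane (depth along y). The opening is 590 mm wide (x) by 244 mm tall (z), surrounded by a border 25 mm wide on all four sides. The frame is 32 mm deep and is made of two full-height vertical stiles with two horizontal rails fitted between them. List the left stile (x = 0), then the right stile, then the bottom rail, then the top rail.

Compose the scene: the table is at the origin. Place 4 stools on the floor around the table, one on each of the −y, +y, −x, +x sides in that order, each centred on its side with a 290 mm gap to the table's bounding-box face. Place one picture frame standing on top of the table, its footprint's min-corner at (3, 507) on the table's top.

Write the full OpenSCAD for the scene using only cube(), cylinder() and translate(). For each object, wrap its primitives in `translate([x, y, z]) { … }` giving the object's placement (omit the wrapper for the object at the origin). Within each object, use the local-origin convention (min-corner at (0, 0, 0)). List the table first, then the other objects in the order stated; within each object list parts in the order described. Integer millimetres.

translate([0, 0, 683]) cube([947, 639, 44]);
translate([12, 12, 0]) cube([88, 88, 683]);
translate([847, 12, 0]) cube([88, 88, 683]);
translate([12, 539, 0]) cube([88, 88, 683]);
translate([847, 539, 0]) cube([88, 88, 683]);
translate([298, -569, 0]) {
  translate([0, 0, 383]) cube([351, 279, 32]);
  translate([24, 24, 0]) cylinder(h = 383, r = 24);
  translate([327, 24, 0]) cylinder(h = 383, r = 24);
  translate([24, 255, 0]) cylinder(h = 383, r = 24);
  translate([327, 255, 0]) cylinder(h = 383, r = 24);
}
translate([298, 929, 0]) {
  translate([0, 0, 383]) cube([351, 279, 32]);
  translate([24, 24, 0]) cylinder(h = 383, r = 24);
  translate([327, 24, 0]) cylinder(h = 383, r = 24);
  translate([24, 255, 0]) cylinder(h = 383, r = 24);
  translate([327, 255, 0]) cylinder(h = 383, r = 24);
}
translate([-641, 180, 0]) {
  translate([0, 0, 383]) cube([351, 279, 32]);
  translate([24, 24, 0]) cylinder(h = 383, r = 24);
  translate([327, 24, 0]) cylinder(h = 383, r = 24);
  translate([24, 255, 0]) cylinder(h = 383, r = 24);
  translate([327, 255, 0]) cylinder(h = 383, r = 24);
}
translate([1237, 180, 0]) {
  translate([0, 0, 383]) cube([351, 279, 32]);
  translate([24, 24, 0]) cylinder(h = 383, r = 24);
  translate([327, 24, 0]) cylinder(h = 383, r = 24);
  translate([24, 255, 0]) cylinder(h = 383, r = 24);
  translate([327, 255, 0]) cylinder(h = 383, r = 24);
}
translate([3, 507, 727]) {
  cube([25, 32, 294]);
  translate([615, 0, 0]) cube([25, 32, 294]);
  translate([25, 0, 0]) cube([590, 32, 25]);
  translate([25, 0, 269]) cube([590, 32, 25]);
}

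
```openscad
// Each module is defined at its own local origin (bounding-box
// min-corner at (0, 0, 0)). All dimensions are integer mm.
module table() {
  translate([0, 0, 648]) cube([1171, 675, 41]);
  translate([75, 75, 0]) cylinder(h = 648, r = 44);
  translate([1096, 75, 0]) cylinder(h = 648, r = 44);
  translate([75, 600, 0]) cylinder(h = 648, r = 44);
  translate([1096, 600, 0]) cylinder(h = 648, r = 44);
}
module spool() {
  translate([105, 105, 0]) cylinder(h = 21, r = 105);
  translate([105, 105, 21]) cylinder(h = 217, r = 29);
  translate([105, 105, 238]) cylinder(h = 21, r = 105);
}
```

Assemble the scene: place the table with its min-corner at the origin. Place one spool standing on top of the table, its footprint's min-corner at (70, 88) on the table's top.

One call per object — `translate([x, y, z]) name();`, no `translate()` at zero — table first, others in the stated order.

table();
translate([70, 88, 689]) spool();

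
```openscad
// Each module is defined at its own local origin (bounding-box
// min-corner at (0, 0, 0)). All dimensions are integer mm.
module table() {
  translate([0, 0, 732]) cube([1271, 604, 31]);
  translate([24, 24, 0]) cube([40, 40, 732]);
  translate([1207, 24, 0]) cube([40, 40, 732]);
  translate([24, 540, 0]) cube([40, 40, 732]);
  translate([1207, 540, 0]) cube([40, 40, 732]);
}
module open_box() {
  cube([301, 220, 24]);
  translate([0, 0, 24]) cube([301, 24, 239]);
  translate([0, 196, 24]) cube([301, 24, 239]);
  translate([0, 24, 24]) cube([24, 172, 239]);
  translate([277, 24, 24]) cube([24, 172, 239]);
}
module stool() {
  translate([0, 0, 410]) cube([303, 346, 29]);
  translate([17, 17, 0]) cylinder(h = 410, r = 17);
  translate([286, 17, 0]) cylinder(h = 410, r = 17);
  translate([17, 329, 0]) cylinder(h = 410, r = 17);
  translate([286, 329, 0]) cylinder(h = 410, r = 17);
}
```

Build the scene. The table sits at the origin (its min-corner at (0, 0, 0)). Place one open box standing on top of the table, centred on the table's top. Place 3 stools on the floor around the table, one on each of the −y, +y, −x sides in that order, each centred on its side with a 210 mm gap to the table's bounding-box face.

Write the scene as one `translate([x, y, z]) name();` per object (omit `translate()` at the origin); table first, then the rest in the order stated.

table();
translate([485, 192, 763]) open_box();
translate([484, -556, 0]) stool();
translate([484, 814, 0]) stool();
translate([-513, 129, 0]) stool();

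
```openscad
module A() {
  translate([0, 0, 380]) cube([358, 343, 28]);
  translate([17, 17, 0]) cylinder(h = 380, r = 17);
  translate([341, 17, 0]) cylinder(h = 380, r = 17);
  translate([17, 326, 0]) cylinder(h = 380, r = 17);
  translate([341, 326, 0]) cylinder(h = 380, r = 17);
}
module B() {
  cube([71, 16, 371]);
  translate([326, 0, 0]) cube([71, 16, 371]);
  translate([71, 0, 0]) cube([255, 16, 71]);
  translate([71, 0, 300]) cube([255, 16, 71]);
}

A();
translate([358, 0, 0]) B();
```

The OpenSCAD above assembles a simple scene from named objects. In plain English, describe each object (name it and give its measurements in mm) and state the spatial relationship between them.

A is a four-legged stool. The seat is a 358×343×28 mm slab whose top surface is at z = 408 mm; four round legs, each 34 mm in diameter, run from the floor (z = 0) to the underside of the seat, each leg's axis is inset half a diameter from the nearest pair of seat edges (so the leg's bounding box is flush with the corner).

B is a picture frame with a 255×229 mm rectangular opening (x by z) and a uniform 71 mm border on every side. Frame depth is 16 mm along y. It is built from two vertical stiles running the full outside height and two horizontal rails spanning the gap between the stiles.

The picture frame is against the stool's +x side, with their −y faces flush.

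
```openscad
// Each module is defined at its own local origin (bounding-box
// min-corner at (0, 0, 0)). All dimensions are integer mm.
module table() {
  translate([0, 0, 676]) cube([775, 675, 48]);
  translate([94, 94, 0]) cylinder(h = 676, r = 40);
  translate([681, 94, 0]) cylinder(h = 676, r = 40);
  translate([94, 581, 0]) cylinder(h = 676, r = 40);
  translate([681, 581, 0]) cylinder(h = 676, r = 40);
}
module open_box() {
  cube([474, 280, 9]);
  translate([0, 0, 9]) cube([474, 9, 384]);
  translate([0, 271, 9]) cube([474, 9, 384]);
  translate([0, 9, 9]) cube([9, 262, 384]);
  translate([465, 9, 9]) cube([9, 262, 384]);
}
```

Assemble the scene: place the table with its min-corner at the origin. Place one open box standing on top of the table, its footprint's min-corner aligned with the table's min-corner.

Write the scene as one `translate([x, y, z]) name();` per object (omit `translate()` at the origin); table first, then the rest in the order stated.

table();
translate([0, 0, 724]) open_box();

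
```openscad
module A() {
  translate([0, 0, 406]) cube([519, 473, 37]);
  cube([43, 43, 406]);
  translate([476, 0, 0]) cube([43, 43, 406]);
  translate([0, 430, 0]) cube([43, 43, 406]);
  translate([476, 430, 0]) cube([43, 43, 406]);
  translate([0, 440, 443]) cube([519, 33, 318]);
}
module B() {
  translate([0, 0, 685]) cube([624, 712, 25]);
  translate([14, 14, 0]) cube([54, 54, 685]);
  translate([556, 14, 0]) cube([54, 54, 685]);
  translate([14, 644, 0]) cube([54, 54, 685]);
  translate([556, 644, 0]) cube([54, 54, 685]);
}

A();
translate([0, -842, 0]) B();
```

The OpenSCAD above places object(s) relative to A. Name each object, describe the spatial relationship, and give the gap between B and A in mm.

The table's nearest face is 130 mm from the chair's −y face.

A is a chair. B is a table. The table is on the floor beside the chair on its −y side. The gap between the table and the chair is 130 mm.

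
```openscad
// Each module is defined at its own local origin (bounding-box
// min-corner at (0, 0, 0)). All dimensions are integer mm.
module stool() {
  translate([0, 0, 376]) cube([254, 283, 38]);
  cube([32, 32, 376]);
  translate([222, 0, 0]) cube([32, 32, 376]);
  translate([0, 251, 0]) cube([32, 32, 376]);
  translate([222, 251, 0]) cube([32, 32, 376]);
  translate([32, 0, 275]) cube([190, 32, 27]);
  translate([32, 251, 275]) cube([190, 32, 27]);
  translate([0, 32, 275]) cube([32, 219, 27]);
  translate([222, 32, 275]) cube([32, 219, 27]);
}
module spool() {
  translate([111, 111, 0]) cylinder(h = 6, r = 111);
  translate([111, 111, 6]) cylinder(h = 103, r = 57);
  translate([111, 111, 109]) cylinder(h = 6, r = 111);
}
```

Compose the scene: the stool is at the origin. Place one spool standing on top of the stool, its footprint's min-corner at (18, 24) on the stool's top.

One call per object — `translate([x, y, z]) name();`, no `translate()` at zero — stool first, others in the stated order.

stool();
translate([18, 24, 414]) spool();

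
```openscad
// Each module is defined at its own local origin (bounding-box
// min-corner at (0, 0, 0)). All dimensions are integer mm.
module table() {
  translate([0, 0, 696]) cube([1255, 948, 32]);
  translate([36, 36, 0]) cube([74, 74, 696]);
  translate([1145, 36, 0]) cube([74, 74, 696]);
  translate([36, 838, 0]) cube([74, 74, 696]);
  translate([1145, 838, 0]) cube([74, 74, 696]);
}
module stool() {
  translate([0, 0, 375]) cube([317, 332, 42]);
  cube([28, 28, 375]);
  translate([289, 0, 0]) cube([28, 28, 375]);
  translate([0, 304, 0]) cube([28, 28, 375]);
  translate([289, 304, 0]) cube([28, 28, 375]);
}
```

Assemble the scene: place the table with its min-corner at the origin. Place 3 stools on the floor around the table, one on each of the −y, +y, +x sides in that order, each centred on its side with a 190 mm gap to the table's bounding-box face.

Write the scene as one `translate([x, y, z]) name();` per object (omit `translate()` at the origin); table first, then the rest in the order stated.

table();
translate([469, -522, 0]) stool();
translate([469, 1138, 0]) stool();
translate([1445, 308, 0]) stool();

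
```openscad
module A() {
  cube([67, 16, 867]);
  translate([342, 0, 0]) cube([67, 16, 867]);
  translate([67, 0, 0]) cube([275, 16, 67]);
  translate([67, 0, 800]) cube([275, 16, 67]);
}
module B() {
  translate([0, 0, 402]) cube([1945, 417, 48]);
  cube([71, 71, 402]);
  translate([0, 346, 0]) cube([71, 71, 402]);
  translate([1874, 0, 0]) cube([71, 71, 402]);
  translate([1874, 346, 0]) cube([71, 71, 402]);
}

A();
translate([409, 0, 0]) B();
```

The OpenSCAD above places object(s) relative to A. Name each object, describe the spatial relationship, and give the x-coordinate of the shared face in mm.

The picture frame's +x face and the bench's −x face are both at x = 409 mm.

A is a picture frame. B is a bench. The bench is against the picture frame's +x side, with their −y faces flush. The x-coordinate of the shared face is 409 mm.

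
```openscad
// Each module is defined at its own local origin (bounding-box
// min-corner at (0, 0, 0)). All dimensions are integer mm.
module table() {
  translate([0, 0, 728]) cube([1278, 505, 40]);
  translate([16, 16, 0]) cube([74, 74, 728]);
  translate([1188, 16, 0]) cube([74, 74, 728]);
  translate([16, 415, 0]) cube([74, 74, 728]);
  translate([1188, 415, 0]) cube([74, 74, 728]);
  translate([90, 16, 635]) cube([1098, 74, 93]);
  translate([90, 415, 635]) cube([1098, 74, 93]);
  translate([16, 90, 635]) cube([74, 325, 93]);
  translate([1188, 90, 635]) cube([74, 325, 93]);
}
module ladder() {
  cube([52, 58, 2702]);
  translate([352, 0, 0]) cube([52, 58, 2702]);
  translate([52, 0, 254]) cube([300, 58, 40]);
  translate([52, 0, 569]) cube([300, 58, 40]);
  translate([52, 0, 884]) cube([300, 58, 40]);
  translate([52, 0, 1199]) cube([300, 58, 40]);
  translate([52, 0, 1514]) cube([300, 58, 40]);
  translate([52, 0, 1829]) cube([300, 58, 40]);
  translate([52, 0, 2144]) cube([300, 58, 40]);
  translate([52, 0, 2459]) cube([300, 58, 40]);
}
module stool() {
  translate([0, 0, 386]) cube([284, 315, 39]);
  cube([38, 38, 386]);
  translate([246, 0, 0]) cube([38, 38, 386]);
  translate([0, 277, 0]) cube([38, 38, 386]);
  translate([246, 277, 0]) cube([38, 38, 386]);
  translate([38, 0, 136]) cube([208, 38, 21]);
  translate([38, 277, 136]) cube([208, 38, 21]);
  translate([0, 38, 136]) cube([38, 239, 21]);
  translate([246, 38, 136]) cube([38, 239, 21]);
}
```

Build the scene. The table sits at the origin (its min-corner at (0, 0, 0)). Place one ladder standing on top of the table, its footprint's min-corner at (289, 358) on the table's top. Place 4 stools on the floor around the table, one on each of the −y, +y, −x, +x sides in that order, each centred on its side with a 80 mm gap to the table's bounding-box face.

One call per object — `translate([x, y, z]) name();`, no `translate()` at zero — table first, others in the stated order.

table();
translate([289, 358, 768]) ladder();
translate([497, -395, 0]) stool();
translate([497, 585, 0]) stool();
translate([-364, 95, 0]) stool();
translate([1358, 95, 0]) stool();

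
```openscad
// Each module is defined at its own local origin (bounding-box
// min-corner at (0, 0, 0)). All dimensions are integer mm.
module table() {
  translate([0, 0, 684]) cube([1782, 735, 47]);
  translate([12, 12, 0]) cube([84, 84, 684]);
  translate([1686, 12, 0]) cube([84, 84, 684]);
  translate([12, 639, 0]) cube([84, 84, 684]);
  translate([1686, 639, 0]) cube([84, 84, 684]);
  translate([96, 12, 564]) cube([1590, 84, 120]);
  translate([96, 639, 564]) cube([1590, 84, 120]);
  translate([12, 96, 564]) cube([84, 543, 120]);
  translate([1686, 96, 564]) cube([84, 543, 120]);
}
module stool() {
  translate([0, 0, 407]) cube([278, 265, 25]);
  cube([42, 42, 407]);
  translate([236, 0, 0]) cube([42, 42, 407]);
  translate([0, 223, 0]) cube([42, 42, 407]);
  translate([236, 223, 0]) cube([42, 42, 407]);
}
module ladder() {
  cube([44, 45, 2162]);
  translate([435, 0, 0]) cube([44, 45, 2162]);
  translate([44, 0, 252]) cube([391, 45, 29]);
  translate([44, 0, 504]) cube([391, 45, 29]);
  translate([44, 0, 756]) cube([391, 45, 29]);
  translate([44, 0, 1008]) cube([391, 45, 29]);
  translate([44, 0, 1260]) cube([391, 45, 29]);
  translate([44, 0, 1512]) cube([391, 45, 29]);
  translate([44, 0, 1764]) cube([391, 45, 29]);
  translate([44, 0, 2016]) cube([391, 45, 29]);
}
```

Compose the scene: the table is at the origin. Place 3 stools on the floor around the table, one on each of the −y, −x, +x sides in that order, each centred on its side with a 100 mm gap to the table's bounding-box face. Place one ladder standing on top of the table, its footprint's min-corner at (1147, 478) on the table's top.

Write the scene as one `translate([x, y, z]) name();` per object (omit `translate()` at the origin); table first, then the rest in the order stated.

table();
translate([752, -365, 0]) stool();
translate([-378, 235, 0]) stool();
translate([1882, 235, 0]) stool();
translate([1147, 478, 731]) ladder();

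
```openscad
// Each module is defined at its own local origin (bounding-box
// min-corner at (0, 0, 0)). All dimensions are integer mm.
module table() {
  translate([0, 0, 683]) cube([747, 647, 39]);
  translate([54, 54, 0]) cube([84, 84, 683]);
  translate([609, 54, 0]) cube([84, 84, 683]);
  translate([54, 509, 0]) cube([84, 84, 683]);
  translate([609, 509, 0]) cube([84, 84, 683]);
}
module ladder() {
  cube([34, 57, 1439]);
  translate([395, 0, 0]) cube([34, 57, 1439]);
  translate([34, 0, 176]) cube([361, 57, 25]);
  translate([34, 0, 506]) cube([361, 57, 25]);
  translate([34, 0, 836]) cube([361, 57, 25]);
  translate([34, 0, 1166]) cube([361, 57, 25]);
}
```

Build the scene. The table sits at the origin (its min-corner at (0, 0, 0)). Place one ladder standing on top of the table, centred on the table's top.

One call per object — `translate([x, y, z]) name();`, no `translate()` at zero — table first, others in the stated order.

table();
translate([159, 295, 722]) ladder();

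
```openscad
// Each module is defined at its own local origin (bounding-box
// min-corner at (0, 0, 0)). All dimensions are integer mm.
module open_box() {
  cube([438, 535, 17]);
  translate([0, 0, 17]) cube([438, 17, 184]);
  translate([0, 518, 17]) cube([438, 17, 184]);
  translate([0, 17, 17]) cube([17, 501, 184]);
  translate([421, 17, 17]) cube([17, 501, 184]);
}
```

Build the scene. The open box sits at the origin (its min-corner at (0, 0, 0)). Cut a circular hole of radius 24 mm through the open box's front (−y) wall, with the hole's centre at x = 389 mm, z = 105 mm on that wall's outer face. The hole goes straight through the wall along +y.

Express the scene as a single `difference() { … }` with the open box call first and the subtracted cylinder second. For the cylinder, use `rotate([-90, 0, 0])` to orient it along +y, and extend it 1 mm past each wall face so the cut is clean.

difference() {
  open_box();
  translate([389, -1, 105]) rotate([-90, 0, 0]) cylinder(h = 19, r = 24);
}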